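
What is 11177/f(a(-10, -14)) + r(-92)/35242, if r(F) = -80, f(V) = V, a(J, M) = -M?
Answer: 196949357/246694 ≈ 798.35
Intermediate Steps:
11177/f(a(-10, -14)) + r(-92)/35242 = 11177/((-1*(-14))) - 80/35242 = 11177/14 - 80*1/35242 = 11177*(1/14) - 40/17621 = 11177/14 - 40/17621 = 196949357/246694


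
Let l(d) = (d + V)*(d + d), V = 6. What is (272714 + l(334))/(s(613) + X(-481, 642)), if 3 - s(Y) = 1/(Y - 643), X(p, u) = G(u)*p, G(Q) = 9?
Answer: -14995020/129779 ≈ -115.54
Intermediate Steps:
X(p, u) = 9*p
l(d) = 2*d*(6 + d) (l(d) = (d + 6)*(d + d) = (6 + d)*(2*d) = 2*d*(6 + d))
s(Y) = 3 - 1/(-643 + Y) (s(Y) = 3 - 1/(Y - 643) = 3 - 1/(-643 + Y))
(272714 + l(334))/(s(613) + X(-481, 642)) = (272714 + 2*334*(6 + 334))/((-1930 + 3*613)/(-643 + 613) + 9*(-481)) = (272714 + 2*334*340)/((-1930 + 1839)/(-30) - 4329) = (272714 + 227120)/(-1/30*(-91) - 4329) = 499834/(91/30 - 4329) = 499834/(-129779/30) = 499834*(-30/129779) = -14995020/129779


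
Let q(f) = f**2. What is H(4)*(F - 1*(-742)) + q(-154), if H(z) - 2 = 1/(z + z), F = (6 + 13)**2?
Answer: 208479/8 ≈ 26060.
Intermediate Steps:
F = 361 (F = 19**2 = 361)
H(z) = 2 + 1/(2*z) (H(z) = 2 + 1/(z + z) = 2 + 1/(2*z))
H(4)*(F - 1*(-742)) + q(-154) = (2 + (1/2)/4)*(361 - 1*(-742)) + (-154)**2 = (2 + (1/2)*(1/4))*(361 + 742) + 23716 = (2 + 1/8)*1103 + 23716 = (17/8)*1103 + 23716 = 18751/8 + 23716 = 208479/8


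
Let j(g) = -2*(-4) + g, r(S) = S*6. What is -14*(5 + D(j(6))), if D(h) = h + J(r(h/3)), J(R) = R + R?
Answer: -1050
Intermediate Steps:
r(S) = 6*S
J(R) = 2*R
j(g) = 8 + g
D(h) = 5*h (D(h) = h + 2*(6*(h/3)) = h + 2*(2*h) = h + 4*h = 5*h)
-14*(5 + D(j(6))) = -14*(5 + 5*(8 + 6)) = -14*(5 + 5*14) = -14*(5 + 70) = -14*75 = -1050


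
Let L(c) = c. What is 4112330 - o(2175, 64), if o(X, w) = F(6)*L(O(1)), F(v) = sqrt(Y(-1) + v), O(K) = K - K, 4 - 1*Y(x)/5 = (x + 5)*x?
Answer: 4112330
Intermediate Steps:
Y(x) = 20 - 5*x*(5 + x) (Y(x) = 20 - 5*(x + 5)*x = 20 - 5*(5 + x)*x = 20 - 5*x*(5 + x))
O(K) = 0
F(v) = sqrt(40 + v) (F(v) = sqrt((20 - 25*(-1) - 5*(-1)**2) + v) = sqrt((20 + 25 - 5*1) + v) = sqrt((20 + 25 - 5) + v) = sqrt(40 + v))
o(X, w) = 0 (o(X, w) = sqrt(40 + 6)*0 = sqrt(46)*0 = 0)
4112330 - o(2175, 64) = 4112330 - 1*0 = 4112330 + 0 = 4112330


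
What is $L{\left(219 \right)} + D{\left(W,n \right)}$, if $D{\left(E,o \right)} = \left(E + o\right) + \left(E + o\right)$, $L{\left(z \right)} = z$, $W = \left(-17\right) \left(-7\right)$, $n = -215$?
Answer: $27$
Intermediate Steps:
$W = 119$
$D{\left(E,o \right)} = 2 E + 2 o$
$L{\left(219 \right)} + D{\left(W,n \right)} = 219 + \left(2 \cdot 119 + 2 \left(-215\right)\right) = 219 + \left(238 - 430\right) = 219 - 192 = 27$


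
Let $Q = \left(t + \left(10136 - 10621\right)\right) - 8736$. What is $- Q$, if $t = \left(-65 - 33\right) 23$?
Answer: $11475$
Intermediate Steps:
$t = -2254$ ($t = \left(-98\right) 23 = -2254$)
$Q = -11475$ ($Q = \left(-2254 + \left(10136 - 10621\right)\right) - 8736 = \left(-2254 - 485\right) - 8736 = -2739 - 8736 = -11475$)
$- Q = \left(-1\right) \left(-11475\right) = 11475$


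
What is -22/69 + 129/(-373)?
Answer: -17107/25737 ≈ -0.66469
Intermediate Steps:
-22/69 + 129/(-373) = -22*1/69 + 129*(-1/373) = -22/69 - 129/373 = -17107/25737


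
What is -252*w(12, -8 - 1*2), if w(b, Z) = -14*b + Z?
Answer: 44856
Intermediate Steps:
w(b, Z) = Z - 14*b
-252*w(12, -8 - 1*2) = -252*((-8 - 1*2) - 14*12) = -252*((-8 - 2) - 168) = -252*(-10 - 168) = -252*(-178) = 44856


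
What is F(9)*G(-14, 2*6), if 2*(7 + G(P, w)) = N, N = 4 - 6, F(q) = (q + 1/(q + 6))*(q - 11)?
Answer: 2176/15 ≈ 145.07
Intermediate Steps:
F(q) = (-11 + q)*(q + 1/(6 + q)) (F(q) = (q + 1/(6 + q))*(-11 + q) = (-11 + q)*(q + 1/(6 + q)))
N = -2
G(P, w) = -8 (G(P, w) = -7 + (1/2)*(-2) = -7 - 1 = -8)
F(9)*G(-14, 2*6) = ((-11 + 9**3 - 65*9 - 5*9**2)/(6 + 9))*(-8) = ((-11 + 729 - 585 - 5*81)/15)*(-8) = ((-11 + 729 - 585 - 405)/15)*(-8) = ((1/15)*(-272))*(-8) = -272/15*(-8) = 2176/15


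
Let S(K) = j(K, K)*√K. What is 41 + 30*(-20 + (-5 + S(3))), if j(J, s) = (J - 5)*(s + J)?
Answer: -709 - 360*√3 ≈ -1332.5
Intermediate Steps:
j(J, s) = (-5 + J)*(J + s)
S(K) = √K*(-10*K + 2*K²) (S(K) = (K² - 5*K - 5*K + K*K)*√K = (K² - 5*K - 5*K + K²)*√K = (-10*K + 2*K²)*√K = √K*(-10*K + 2*K²))
41 + 30*(-20 + (-5 + S(3))) = 41 + 30*(-20 + (-5 + 2*3^(3/2)*(-5 + 3))) = 41 + 30*(-20 + (-5 + 2*(3*√3)*(-2))) = 41 + 30*(-20 + (-5 - 12*√3)) = 41 + 30*(-25 - 12*√3) = 41 + (-750 - 360*√3) = -709 - 360*√3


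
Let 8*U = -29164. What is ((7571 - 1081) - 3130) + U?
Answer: -571/2 ≈ -285.50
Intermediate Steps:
U = -7291/2 (U = (⅛)*(-29164) = -7291/2 ≈ -3645.5)
((7571 - 1081) - 3130) + U = ((7571 - 1081) - 3130) - 7291/2 = (6490 - 3130) - 7291/2 = 3360 - 7291/2 = -571/2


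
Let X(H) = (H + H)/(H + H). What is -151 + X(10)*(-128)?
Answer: -279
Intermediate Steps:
X(H) = 1 (X(H) = (2*H)/((2*H)) = (2*H)*(1/(2*H)) = 1)
-151 + X(10)*(-128) = -151 + 1*(-128) = -151 - 128 = -279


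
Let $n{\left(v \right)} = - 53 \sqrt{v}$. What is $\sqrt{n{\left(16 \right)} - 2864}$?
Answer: $2 i \sqrt{769} \approx 55.462 i$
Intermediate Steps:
$\sqrt{n{\left(16 \right)} - 2864} = \sqrt{- 53 \sqrt{16} - 2864} = \sqrt{\left(-53\right) 4 - 2864} = \sqrt{-212 - 2864} = \sqrt{-3076} = 2 i \sqrt{769}$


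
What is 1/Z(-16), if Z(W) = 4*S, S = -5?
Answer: -1/20 ≈ -0.050000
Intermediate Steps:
Z(W) = -20 (Z(W) = 4*(-5) = -20)
1/Z(-16) = 1/(-20) = -1/20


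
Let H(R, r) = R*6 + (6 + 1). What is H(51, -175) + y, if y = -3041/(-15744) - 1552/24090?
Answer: 6597847749/21070720 ≈ 313.13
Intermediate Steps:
H(R, r) = 7 + 6*R (H(R, r) = 6*R + 7 = 7 + 6*R)
y = 2712389/21070720 (y = -3041*(-1/15744) - 1552*1/24090 = 3041/15744 - 776/12045 = 2712389/21070720 ≈ 0.12873)
H(51, -175) + y = (7 + 6*51) + 2712389/21070720 = (7 + 306) + 2712389/21070720 = 313 + 2712389/21070720 = 6597847749/21070720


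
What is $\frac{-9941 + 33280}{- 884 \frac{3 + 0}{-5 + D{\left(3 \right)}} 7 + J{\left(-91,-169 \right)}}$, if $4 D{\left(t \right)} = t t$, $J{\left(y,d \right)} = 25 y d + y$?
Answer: $\frac{256729}{4302480} \approx 0.05967$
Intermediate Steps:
$J{\left(y,d \right)} = y + 25 d y$ ($J{\left(y,d \right)} = 25 d y + y = y + 25 d y$)
$D{\left(t \right)} = \frac{t^{2}}{4}$ ($D{\left(t \right)} = \frac{t t}{4} = \frac{t^{2}}{4}$)
$\frac{-9941 + 33280}{- 884 \frac{3 + 0}{-5 + D{\left(3 \right)}} 7 + J{\left(-91,-169 \right)}} = \frac{-9941 + 33280}{- 884 \frac{3 + 0}{-5 + \frac{3^{2}}{4}} \cdot 7 - 91 \left(1 + 25 \left(-169\right)\right)} = \frac{23339}{- 884 \frac{3}{-5 + \frac{1}{4} \cdot 9} \cdot 7 - 91 \left(1 - 4225\right)} = \frac{23339}{- 884 \frac{3}{-5 + \frac{9}{4}} \cdot 7 - -384384} = \frac{23339}{- 884 \frac{3}{- \frac{11}{4}} \cdot 7 + 384384} = \frac{23339}{- 884 \cdot 3 \left(- \frac{4}{11}\right) 7 + 384384} = \frac{23339}{- 884 \left(\left(- \frac{12}{11}\right) 7\right) + 384384} = \frac{23339}{\left(-884\right) \left(- \frac{84}{11}\right) + 384384} = \frac{23339}{\frac{74256}{11} + 384384} = \frac{23339}{\frac{4302480}{11}} = 23339 \cdot \frac{11}{4302480} = \frac{256729}{4302480}$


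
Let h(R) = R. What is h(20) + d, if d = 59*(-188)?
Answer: -11072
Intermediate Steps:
d = -11092
h(20) + d = 20 - 11092 = -11072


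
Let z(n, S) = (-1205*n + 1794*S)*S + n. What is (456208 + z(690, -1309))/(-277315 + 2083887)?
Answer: 2081404931/903286 ≈ 2304.3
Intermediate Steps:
z(n, S) = n + S*(-1205*n + 1794*S) (z(n, S) = S*(-1205*n + 1794*S) + n = n + S*(-1205*n + 1794*S))
(456208 + z(690, -1309))/(-277315 + 2083887) = (456208 + (690 + 1794*(-1309)² - 1205*(-1309)*690))/(-277315 + 2083887) = (456208 + (690 + 1794*1713481 + 1088368050))/1806572 = (456208 + (690 + 3073984914 + 1088368050))*(1/1806572) = (456208 + 4162353654)*(1/1806572) = 4162809862*(1/1806572) = 2081404931/903286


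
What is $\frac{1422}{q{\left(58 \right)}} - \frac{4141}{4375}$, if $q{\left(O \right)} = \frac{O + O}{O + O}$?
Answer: $\frac{6217109}{4375} \approx 1421.1$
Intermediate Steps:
$q{\left(O \right)} = 1$ ($q{\left(O \right)} = \frac{2 O}{2 O} = 2 O \frac{1}{2 O} = 1$)
$\frac{1422}{q{\left(58 \right)}} - \frac{4141}{4375} = \frac{1422}{1} - \frac{4141}{4375} = 1422 \cdot 1 - \frac{4141}{4375} = 1422 - \frac{4141}{4375} = \frac{6217109}{4375}$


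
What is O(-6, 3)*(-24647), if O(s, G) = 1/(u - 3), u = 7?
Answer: -24647/4 ≈ -6161.8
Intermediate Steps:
O(s, G) = 1/4 (O(s, G) = 1/(7 - 3) = 1/4)
O(-6, 3)*(-24647) = (1/4)*(-24647) = -24647/4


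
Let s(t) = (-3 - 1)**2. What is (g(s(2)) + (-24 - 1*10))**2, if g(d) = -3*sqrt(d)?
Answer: 2116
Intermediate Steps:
s(t) = 16 (s(t) = (-4)**2 = 16)
(g(s(2)) + (-24 - 1*10))**2 = (-3*sqrt(16) + (-24 - 1*10))**2 = (-3*4 + (-24 - 10))**2 = (-12 - 34)**2 = (-46)**2 = 2116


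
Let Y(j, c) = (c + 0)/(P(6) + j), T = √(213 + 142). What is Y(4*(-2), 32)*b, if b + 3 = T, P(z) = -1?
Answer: 32/3 - 32*√355/9 ≈ -56.325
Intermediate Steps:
T = √355 ≈ 18.841
b = -3 + √355 ≈ 15.841
Y(j, c) = c/(-1 + j) (Y(j, c) = (c + 0)/(-1 + j) = c/(-1 + j))
Y(4*(-2), 32)*b = (32/(-1 + 4*(-2)))*(-3 + √355) = (32/(-1 - 8))*(-3 + √355) = (32/(-9))*(-3 + √355) = (32*(-⅑))*(-3 + √355) = -32*(-3 + √355)/9 = 32/3 - 32*√355/9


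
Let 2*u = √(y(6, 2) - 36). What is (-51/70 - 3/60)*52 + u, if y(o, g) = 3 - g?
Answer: -1417/35 + I*√35/2 ≈ -40.486 + 2.958*I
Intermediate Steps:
u = I*√35/2 (u = √((3 - 1*2) - 36)/2 = √((3 - 2) - 36)/2 = √(1 - 36)/2 = √(-35)/2 = (I*√35)/2 = I*√35/2 ≈ 2.958*I)
(-51/70 - 3/60)*52 + u = (-51/70 - 3/60)*52 + I*√35/2 = (-51*1/70 - 3*1/60)*52 + I*√35/2 = (-51/70 - 1/20)*52 + I*√35/2 = -109/140*52 + I*√35/2 = -1417/35 + I*√35/2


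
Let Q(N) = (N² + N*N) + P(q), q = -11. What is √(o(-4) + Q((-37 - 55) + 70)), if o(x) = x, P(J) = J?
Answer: √953 ≈ 30.871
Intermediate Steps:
Q(N) = -11 + 2*N² (Q(N) = (N² + N*N) - 11 = (N² + N²) - 11 = 2*N² - 11 = -11 + 2*N²)
√(o(-4) + Q((-37 - 55) + 70)) = √(-4 + (-11 + 2*((-37 - 55) + 70)²)) = √(-4 + (-11 + 2*(-92 + 70)²)) = √(-4 + (-11 + 2*(-22)²)) = √(-4 + (-11 + 2*484)) = √(-4 + (-11 + 968)) = √(-4 + 957) = √953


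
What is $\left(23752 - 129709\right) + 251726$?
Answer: $145769$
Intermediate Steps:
$\left(23752 - 129709\right) + 251726 = -105957 + 251726 = 145769$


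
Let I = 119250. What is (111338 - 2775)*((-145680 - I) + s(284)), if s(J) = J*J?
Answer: -20005338262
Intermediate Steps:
s(J) = J**2
(111338 - 2775)*((-145680 - I) + s(284)) = (111338 - 2775)*((-145680 - 1*119250) + 284**2) = 108563*((-145680 - 119250) + 80656) = 108563*(-264930 + 80656) = 108563*(-184274) = -20005338262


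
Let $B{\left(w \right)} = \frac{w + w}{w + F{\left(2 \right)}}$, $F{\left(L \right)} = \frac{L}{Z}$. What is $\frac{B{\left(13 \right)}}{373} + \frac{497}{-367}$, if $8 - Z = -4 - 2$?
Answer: $- \frac{8494129}{6296986} \approx -1.3489$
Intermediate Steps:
$Z = 14$ ($Z = 8 - \left(-4 - 2\right) = 8 - -6 = 8 + 6 = 14$)
$F{\left(L \right)} = \frac{L}{14}$
$B{\left(w \right)} = \frac{2 w}{\frac{1}{7} + w}$ ($B{\left(w \right)} = \frac{w + w}{w + \frac{1}{14} \cdot 2} = \frac{2 w}{w + \frac{1}{7}} = \frac{2 w}{\frac{1}{7} + w}$)
$\frac{B{\left(13 \right)}}{373} + \frac{497}{-367} = \frac{14 \cdot 13 \frac{1}{1 + 7 \cdot 13}}{373} + \frac{497}{-367} = 14 \cdot 13 \frac{1}{1 + 91} \cdot \frac{1}{373} + 497 \left(- \frac{1}{367}\right) = 14 \cdot 13 \cdot \frac{1}{92} \cdot \frac{1}{373} - \frac{497}{367} = \frac{91}{46} \cdot \frac{1}{373} - \frac{497}{367} = \frac{91}{17158} - \frac{497}{367} = - \frac{8494129}{6296986}$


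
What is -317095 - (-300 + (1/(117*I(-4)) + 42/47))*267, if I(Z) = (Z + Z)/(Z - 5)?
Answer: -1159610365/4888 ≈ -2.3724e+5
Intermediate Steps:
I(Z) = 2*Z/(-5 + Z) (I(Z) = (2*Z)/(-5 + Z) = 2*Z/(-5 + Z))
-317095 - (-300 + (1/(117*I(-4)) + 42/47))*267 = -317095 - (-300 + (1/(117*((2*(-4)/(-5 - 4)))) + 42/47))*267 = -317095 - (-300 + (1/(117*((2*(-4)/(-9)))) + 42*(1/47)))*267 = -317095 - (-300 + (1/(117*((2*(-4)*(-⅑)))) + 42/47))*267 = -317095 - (-300 + (1/(117*(8/9)) + 42/47))*267 = -317095 - (-300 + ((1/117)*(9/8) + 42/47))*267 = -317095 - (-300 + (1/104 + 42/47))*267 = -317095 - (-300 + 4415/4888)*267 = -317095 - (-1461985)*267/4888 = -317095 - 1*(-390349995/4888) = -317095 + 390349995/4888 = -1159610365/4888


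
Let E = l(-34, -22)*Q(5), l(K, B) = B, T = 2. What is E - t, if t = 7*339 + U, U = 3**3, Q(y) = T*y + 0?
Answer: -2620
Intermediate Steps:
Q(y) = 2*y (Q(y) = 2*y + 0 = 2*y)
U = 27
E = -220 (E = -44*5 = -22*10 = -220)
t = 2400 (t = 7*339 + 27 = 2373 + 27 = 2400)
E - t = -220 - 1*2400 = -220 - 2400 = -2620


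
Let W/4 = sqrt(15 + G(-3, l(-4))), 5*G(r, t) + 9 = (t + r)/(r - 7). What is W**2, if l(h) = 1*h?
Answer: 5336/25 ≈ 213.44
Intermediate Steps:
l(h) = h
G(r, t) = -9/5 + (r + t)/(5*(-7 + r)) (G(r, t) = -9/5 + ((t + r)/(r - 7))/5 = -9/5 + ((r + t)/(-7 + r))/5 = -9/5 + (r + t)/(5*(-7 + r)))
W = 2*sqrt(1334)/5 (W = 4*sqrt(15 + (63 - 4 - 8*(-3))/(5*(-7 - 3))) = 4*sqrt(15 + (1/5)*(63 - 4 + 24)/(-10)) = 4*sqrt(15 + (1/5)*(-1/10)*83) = 4*sqrt(15 - 83/50) = 4*sqrt(667/50) = 4*(sqrt(1334)/10) = 2*sqrt(1334)/5 ≈ 14.610)
W**2 = (2*sqrt(1334)/5)**2 = 5336/25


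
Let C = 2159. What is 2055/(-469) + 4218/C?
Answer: -2458503/1012571 ≈ -2.4280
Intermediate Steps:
2055/(-469) + 4218/C = 2055/(-469) + 4218/2159 = 2055*(-1/469) + 4218*(1/2159) = -2055/469 + 4218/2159 = -2458503/1012571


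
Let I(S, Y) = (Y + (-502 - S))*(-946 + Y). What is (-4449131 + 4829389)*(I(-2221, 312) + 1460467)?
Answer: 65713525754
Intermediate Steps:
I(S, Y) = (-946 + Y)*(-502 + Y - S) (I(S, Y) = (-502 + Y - S)*(-946 + Y) = (-946 + Y)*(-502 + Y - S))
(-4449131 + 4829389)*(I(-2221, 312) + 1460467) = (-4449131 + 4829389)*((474892 + 312² - 1448*312 + 946*(-2221) - 1*(-2221)*312) + 1460467) = 380258*((474892 + 97344 - 451776 - 2101066 + 692952) + 1460467) = 380258*(-1287654 + 1460467) = 380258*172813 = 65713525754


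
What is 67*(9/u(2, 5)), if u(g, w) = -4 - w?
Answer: -67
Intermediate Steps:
67*(9/u(2, 5)) = 67*(9/(-4 - 1*5)) = 67*(9/(-4 - 5)) = 67*(9/(-9)) = 67*(9*(-⅑)) = 67*(-1) = -67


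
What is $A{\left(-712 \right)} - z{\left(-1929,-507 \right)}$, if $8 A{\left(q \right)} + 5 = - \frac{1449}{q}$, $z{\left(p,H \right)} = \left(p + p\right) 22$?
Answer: $\frac{483451585}{5696} \approx 84876.0$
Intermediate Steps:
$z{\left(p,H \right)} = 44 p$ ($z{\left(p,H \right)} = 2 p 22 = 44 p$)
$A{\left(q \right)} = - \frac{5}{8} - \frac{1449}{8 q}$ ($A{\left(q \right)} = - \frac{5}{8} + \frac{\left(-1449\right) \frac{1}{q}}{8} = - \frac{5}{8} - \frac{1449}{8 q}$)
$A{\left(-712 \right)} - z{\left(-1929,-507 \right)} = \frac{-1449 - -3560}{8 \left(-712\right)} - 44 \left(-1929\right) = \frac{1}{8} \left(- \frac{1}{712}\right) \left(-1449 + 3560\right) - -84876 = \frac{1}{8} \left(- \frac{1}{712}\right) 2111 + 84876 = - \frac{2111}{5696} + 84876 = \frac{483451585}{5696}$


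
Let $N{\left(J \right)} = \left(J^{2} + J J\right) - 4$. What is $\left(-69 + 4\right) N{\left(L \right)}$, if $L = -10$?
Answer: $-12740$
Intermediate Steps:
$N{\left(J \right)} = -4 + 2 J^{2}$ ($N{\left(J \right)} = \left(J^{2} + J^{2}\right) - 4 = 2 J^{2} - 4 = -4 + 2 J^{2}$)
$\left(-69 + 4\right) N{\left(L \right)} = \left(-69 + 4\right) \left(-4 + 2 \left(-10\right)^{2}\right) = - 65 \left(-4 + 2 \cdot 100\right) = - 65 \left(-4 + 200\right) = \left(-65\right) 196 = -12740$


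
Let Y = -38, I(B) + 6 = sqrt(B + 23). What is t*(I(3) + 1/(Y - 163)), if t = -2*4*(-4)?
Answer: -38624/201 + 32*sqrt(26) ≈ -28.991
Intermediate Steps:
I(B) = -6 + sqrt(23 + B) (I(B) = -6 + sqrt(B + 23) = -6 + sqrt(23 + B))
t = 32 (t = -8*(-4) = 32)
t*(I(3) + 1/(Y - 163)) = 32*((-6 + sqrt(23 + 3)) + 1/(-38 - 163)) = 32*((-6 + sqrt(26)) + 1/(-201)) = 32*((-6 + sqrt(26)) - 1/201) = 32*(-1207/201 + sqrt(26)) = -38624/201 + 32*sqrt(26)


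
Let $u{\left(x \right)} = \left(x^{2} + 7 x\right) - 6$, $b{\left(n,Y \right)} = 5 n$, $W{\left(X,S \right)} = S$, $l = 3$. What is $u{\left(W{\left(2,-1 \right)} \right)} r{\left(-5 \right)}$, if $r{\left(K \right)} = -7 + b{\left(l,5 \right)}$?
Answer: $-96$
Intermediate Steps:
$r{\left(K \right)} = 8$ ($r{\left(K \right)} = -7 + 5 \cdot 3 = -7 + 15 = 8$)
$u{\left(x \right)} = -6 + x^{2} + 7 x$
$u{\left(W{\left(2,-1 \right)} \right)} r{\left(-5 \right)} = \left(-6 + \left(-1\right)^{2} + 7 \left(-1\right)\right) 8 = \left(-6 + 1 - 7\right) 8 = \left(-12\right) 8 = -96$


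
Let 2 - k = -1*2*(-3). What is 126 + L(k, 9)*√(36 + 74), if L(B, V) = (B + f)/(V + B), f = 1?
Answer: 126 - 3*√110/5 ≈ 119.71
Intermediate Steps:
k = -4 (k = 2 - (-1*2)*(-3) = 2 - (-2)*(-3) = 2 - 1*6 = 2 - 6 = -4)
L(B, V) = (1 + B)/(B + V) (L(B, V) = (B + 1)/(V + B) = (1 + B)/(B + V))
126 + L(k, 9)*√(36 + 74) = 126 + ((1 - 4)/(-4 + 9))*√(36 + 74) = 126 + (-3/5)*√110 = 126 + ((⅕)*(-3))*√110 = 126 - 3*√110/5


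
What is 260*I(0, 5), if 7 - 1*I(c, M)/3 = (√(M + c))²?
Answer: 1560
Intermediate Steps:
I(c, M) = 21 - 3*M - 3*c (I(c, M) = 21 - (3*M + 3*c) = 21 - 3*(M + c) = 21 + (-3*M - 3*c) = 21 - 3*M - 3*c)
260*I(0, 5) = 260*(21 - 3*5 - 3*0) = 260*(21 - 15 + 0) = 260*6 = 1560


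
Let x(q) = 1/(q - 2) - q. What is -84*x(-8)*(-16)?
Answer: 53088/5 ≈ 10618.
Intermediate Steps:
x(q) = 1/(-2 + q) - q
-84*x(-8)*(-16) = -84*(1 - 1*(-8)² + 2*(-8))/(-2 - 8)*(-16) = -84*(1 - 1*64 - 16)/(-10)*(-16) = -(-42)*(1 - 64 - 16)/5*(-16) = -(-42)*(-79)/5*(-16) = -84*79/10*(-16) = -3318/5*(-16) = 53088/5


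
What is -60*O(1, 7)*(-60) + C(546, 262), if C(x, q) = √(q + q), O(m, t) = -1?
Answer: -3600 + 2*√131 ≈ -3577.1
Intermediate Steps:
C(x, q) = √2*√q (C(x, q) = √(2*q) = √2*√q)
-60*O(1, 7)*(-60) + C(546, 262) = -60*(-1)*(-60) + √2*√262 = 60*(-60) + 2*√131 = -3600 + 2*√131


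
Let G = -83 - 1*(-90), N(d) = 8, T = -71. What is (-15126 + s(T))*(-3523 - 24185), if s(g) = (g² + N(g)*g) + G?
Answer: 294979368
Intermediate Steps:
G = 7 (G = -83 + 90 = 7)
s(g) = 7 + g² + 8*g (s(g) = (g² + 8*g) + 7 = 7 + g² + 8*g)
(-15126 + s(T))*(-3523 - 24185) = (-15126 + (7 + (-71)² + 8*(-71)))*(-3523 - 24185) = (-15126 + (7 + 5041 - 568))*(-27708) = (-15126 + 4480)*(-27708) = -10646*(-27708) = 294979368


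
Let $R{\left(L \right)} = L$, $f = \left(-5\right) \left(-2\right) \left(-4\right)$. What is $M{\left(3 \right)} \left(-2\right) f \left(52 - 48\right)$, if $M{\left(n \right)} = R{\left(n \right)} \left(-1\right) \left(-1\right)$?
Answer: $960$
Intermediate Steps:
$f = -40$ ($f = 10 \left(-4\right) = -40$)
$M{\left(n \right)} = n$ ($M{\left(n \right)} = n \left(-1\right) \left(-1\right) = - n \left(-1\right) = n$)
$M{\left(3 \right)} \left(-2\right) f \left(52 - 48\right) = 3 \left(-2\right) \left(-40\right) \left(52 - 48\right) = \left(-6\right) \left(-40\right) 4 = 240 \cdot 4 = 960$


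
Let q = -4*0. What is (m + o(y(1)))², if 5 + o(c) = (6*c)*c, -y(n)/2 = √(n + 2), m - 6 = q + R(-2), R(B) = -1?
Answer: 5184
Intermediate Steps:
q = 0
m = 5 (m = 6 + (0 - 1) = 6 - 1 = 5)
y(n) = -2*√(2 + n) (y(n) = -2*√(n + 2) = -2*√(2 + n))
o(c) = -5 + 6*c² (o(c) = -5 + (6*c)*c = -5 + 6*c²)
(m + o(y(1)))² = (5 + (-5 + 6*(-2*√(2 + 1))²))² = (5 + (-5 + 6*(-2*√3)²))² = (5 + (-5 + 6*12))² = (5 + (-5 + 72))² = (5 + 67)² = 72² = 5184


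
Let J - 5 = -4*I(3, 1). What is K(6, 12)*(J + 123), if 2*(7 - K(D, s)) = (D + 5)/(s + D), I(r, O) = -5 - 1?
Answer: 9158/9 ≈ 1017.6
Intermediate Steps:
I(r, O) = -6
K(D, s) = 7 - (5 + D)/(2*(D + s)) (K(D, s) = 7 - (D + 5)/(2*(s + D)) = 7 - (5 + D)/(2*(D + s)))
J = 29 (J = 5 - 4*(-6) = 5 + 24 = 29)
K(6, 12)*(J + 123) = ((-5 + 13*6 + 14*12)/(2*(6 + 12)))*(29 + 123) = ((½)*(-5 + 78 + 168)/18)*152 = ((½)*(1/18)*241)*152 = (241/36)*152 = 9158/9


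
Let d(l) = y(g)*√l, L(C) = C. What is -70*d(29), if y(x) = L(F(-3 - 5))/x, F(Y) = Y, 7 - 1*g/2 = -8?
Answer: 56*√29/3 ≈ 100.52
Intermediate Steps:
g = 30 (g = 14 - 2*(-8) = 14 + 16 = 30)
y(x) = -8/x (y(x) = (-3 - 5)/x = -8/x)
d(l) = -4*√l/15 (d(l) = (-8/30)*√l = (-8*1/30)*√l = -4*√l/15)
-70*d(29) = -(-56)*√29/3 = 56*√29/3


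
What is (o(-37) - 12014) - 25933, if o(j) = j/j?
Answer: -37946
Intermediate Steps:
o(j) = 1
(o(-37) - 12014) - 25933 = (1 - 12014) - 25933 = -12013 - 25933 = -37946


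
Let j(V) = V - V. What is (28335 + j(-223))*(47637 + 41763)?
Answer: 2533149000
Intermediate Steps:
j(V) = 0
(28335 + j(-223))*(47637 + 41763) = (28335 + 0)*(47637 + 41763) = 28335*89400 = 2533149000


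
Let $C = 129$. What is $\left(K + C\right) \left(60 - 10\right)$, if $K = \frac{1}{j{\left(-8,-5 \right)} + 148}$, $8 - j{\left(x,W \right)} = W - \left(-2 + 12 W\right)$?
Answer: $\frac{638600}{99} \approx 6450.5$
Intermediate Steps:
$j{\left(x,W \right)} = 6 + 11 W$ ($j{\left(x,W \right)} = 8 - \left(W - \left(-2 + 12 W\right)\right) = 8 - \left(2 - 11 W\right) = 8 + \left(-2 + 11 W\right) = 6 + 11 W$)
$K = \frac{1}{99}$ ($K = \frac{1}{\left(6 + 11 \left(-5\right)\right) + 148} = \frac{1}{\left(6 - 55\right) + 148} = \frac{1}{-49 + 148} = \frac{1}{99} \approx 0.010101$)
$\left(K + C\right) \left(60 - 10\right) = \left(\frac{1}{99} + 129\right) \left(60 - 10\right) = \frac{12772 \left(60 - 10\right)}{99} = \frac{12772}{99} \cdot 50 = \frac{638600}{99}$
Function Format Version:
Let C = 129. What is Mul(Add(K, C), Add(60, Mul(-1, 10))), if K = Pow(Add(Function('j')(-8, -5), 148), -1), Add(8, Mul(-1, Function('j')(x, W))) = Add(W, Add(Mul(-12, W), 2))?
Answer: Rational(638600, 99) ≈ 6450.5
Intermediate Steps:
Function('j')(x, W) = Add(6, Mul(11, W)) (Function('j')(x, W) = Add(8, Mul(-1, Add(W, Add(Mul(-12, W), 2)))) = Add(8, Mul(-1, Add(W, Add(2, Mul(-12, W))))) = Add(8, Mul(-1, Add(2, Mul(-11, W)))) = Add(8, Add(-2, Mul(11, W))) = Add(6, Mul(11, W)))
K = Rational(1, 99) (K = Pow(Add(Add(6, Mul(11, -5)), 148), -1) = Pow(Add(Add(6, -55), 148), -1) = Pow(Add(-49, 148), -1) = Pow(99, -1) = Rational(1, 99) ≈ 0.010101)
Mul(Add(K, C), Add(60, Mul(-1, 10))) = Mul(Add(Rational(1, 99), 129), Add(60, Mul(-1, 10))) = Mul(Rational(12772, 99), Add(60, -10)) = Mul(Rational(12772, 99), 50) = Rational(638600, 99)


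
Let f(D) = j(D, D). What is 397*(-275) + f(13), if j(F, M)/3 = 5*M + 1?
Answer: -108977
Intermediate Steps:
j(F, M) = 3 + 15*M (j(F, M) = 3*(5*M + 1) = 3*(1 + 5*M) = 3 + 15*M)
f(D) = 3 + 15*D
397*(-275) + f(13) = 397*(-275) + (3 + 15*13) = -109175 + (3 + 195) = -109175 + 198 = -108977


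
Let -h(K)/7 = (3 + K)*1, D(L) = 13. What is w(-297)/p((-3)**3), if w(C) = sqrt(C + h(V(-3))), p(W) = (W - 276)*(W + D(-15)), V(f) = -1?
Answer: I*sqrt(311)/4242 ≈ 0.0041573*I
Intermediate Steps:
h(K) = -21 - 7*K (h(K) = -7*(3 + K) = -21 - 7*K)
p(W) = (-276 + W)*(13 + W) (p(W) = (W - 276)*(W + 13) = (-276 + W)*(13 + W))
w(C) = sqrt(-14 + C) (w(C) = sqrt(C + (-21 - 7*(-1))) = sqrt(C + (-21 + 7)) = sqrt(C - 14) = sqrt(-14 + C))
w(-297)/p((-3)**3) = sqrt(-14 - 297)/(-3588 + ((-3)**3)**2 - 263*(-3)**3) = sqrt(-311)/(-3588 + (-27)**2 - 263*(-27)) = (I*sqrt(311))/(-3588 + 729 + 7101) = (I*sqrt(311))/4242 = (I*sqrt(311))*(1/4242) = I*sqrt(311)/4242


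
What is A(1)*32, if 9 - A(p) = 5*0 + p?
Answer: 256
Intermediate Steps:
A(p) = 9 - p (A(p) = 9 - (5*0 + p) = 9 - (0 + p) = 9 - p)
A(1)*32 = (9 - 1*1)*32 = (9 - 1)*32 = 8*32 = 256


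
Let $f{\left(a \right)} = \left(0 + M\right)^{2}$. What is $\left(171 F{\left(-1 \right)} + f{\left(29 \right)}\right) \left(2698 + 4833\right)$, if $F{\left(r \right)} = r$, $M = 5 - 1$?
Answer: $-1167305$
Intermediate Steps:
$M = 4$ ($M = 5 - 1 = 4$)
$f{\left(a \right)} = 16$ ($f{\left(a \right)} = \left(0 + 4\right)^{2} = 4^{2} = 16$)
$\left(171 F{\left(-1 \right)} + f{\left(29 \right)}\right) \left(2698 + 4833\right) = \left(171 \left(-1\right) + 16\right) \left(2698 + 4833\right) = \left(-171 + 16\right) 7531 = \left(-155\right) 7531 = -1167305$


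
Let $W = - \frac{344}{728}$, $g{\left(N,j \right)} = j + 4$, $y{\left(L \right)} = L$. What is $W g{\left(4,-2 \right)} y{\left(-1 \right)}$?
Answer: $\frac{86}{91} \approx 0.94506$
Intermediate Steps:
$g{\left(N,j \right)} = 4 + j$
$W = - \frac{43}{91}$ ($W = \left(-344\right) \frac{1}{728} = - \frac{43}{91} \approx -0.47253$)
$W g{\left(4,-2 \right)} y{\left(-1 \right)} = - \frac{43 \left(4 - 2\right) \left(-1\right)}{91} = - \frac{43 \cdot 2 \left(-1\right)}{91} = \left(- \frac{43}{91}\right) \left(-2\right) = \frac{86}{91}$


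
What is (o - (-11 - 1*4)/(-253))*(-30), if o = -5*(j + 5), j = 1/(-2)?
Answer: 171225/253 ≈ 676.78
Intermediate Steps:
j = -½ ≈ -0.50000
o = -45/2 (o = -5*(-½ + 5) = -5*9/2 = -45/2 ≈ -22.500)
(o - (-11 - 1*4)/(-253))*(-30) = (-45/2 - (-11 - 1*4)/(-253))*(-30) = (-45/2 - (-11 - 4)*(-1)/253)*(-30) = (-45/2 - (-15)*(-1)/253)*(-30) = (-45/2 - 1*15/253)*(-30) = (-45/2 - 15/253)*(-30) = -11415/506*(-30) = 171225/253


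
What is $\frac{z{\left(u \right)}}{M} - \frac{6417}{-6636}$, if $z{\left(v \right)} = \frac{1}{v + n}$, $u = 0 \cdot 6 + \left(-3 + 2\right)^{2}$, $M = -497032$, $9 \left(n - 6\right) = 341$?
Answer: $\frac{107378291271}{111042913184} \approx 0.967$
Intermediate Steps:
$n = \frac{395}{9}$ ($n = 6 + \frac{1}{9} \cdot 341 = 6 + \frac{341}{9} = \frac{395}{9} \approx 43.889$)
$u = 1$ ($u = 0 + \left(-1\right)^{2} = 0 + 1 = 1$)
$z{\left(v \right)} = \frac{1}{\frac{395}{9} + v}$ ($z{\left(v \right)} = \frac{1}{v + \frac{395}{9}} = \frac{1}{\frac{395}{9} + v}$)
$\frac{z{\left(u \right)}}{M} - \frac{6417}{-6636} = \frac{9 \frac{1}{395 + 9 \cdot 1}}{-497032} - \frac{6417}{-6636} = \frac{9}{395 + 9} \left(- \frac{1}{497032}\right) - - \frac{2139}{2212} = \frac{9}{404} \left(- \frac{1}{497032}\right) + \frac{2139}{2212} = - \frac{9}{200800928} + \frac{2139}{2212} = \frac{107378291271}{111042913184}$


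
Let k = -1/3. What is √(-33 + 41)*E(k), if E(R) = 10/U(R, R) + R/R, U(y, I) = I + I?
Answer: -28*√2 ≈ -39.598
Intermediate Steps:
k = -⅓ (k = -1*⅓ = -⅓ ≈ -0.33333)
U(y, I) = 2*I
E(R) = 1 + 5/R (E(R) = 10/((2*R)) + R/R = 10*(1/(2*R)) + 1 = 5/R + 1 = 1 + 5/R)
√(-33 + 41)*E(k) = √(-33 + 41)*((5 - ⅓)/(-⅓)) = √8*(-3*14/3) = (2*√2)*(-14) = -28*√2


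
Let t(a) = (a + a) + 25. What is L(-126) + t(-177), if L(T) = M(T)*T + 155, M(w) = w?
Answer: 15702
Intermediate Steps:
t(a) = 25 + 2*a (t(a) = 2*a + 25 = 25 + 2*a)
L(T) = 155 + T² (L(T) = T*T + 155 = T² + 155 = 155 + T²)
L(-126) + t(-177) = (155 + (-126)²) + (25 + 2*(-177)) = (155 + 15876) + (25 - 354) = 16031 - 329 = 15702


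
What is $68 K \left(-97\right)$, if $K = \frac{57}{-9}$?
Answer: $\frac{125324}{3} \approx 41775.0$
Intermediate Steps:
$K = - \frac{19}{3}$ ($K = 57 \left(- \frac{1}{9}\right) = - \frac{19}{3} \approx -6.3333$)
$68 K \left(-97\right) = 68 \left(- \frac{19}{3}\right) \left(-97\right) = \left(- \frac{1292}{3}\right) \left(-97\right) = \frac{125324}{3}$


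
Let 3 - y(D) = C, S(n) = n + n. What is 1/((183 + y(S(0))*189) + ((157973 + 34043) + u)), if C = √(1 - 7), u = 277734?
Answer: 235250/110685232163 + 189*I*√6/221370464326 ≈ 2.1254e-6 + 2.0913e-9*I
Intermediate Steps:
S(n) = 2*n
C = I*√6 (C = √(-6) = I*√6 ≈ 2.4495*I)
y(D) = 3 - I*√6
1/((183 + y(S(0))*189) + ((157973 + 34043) + u)) = 1/((183 + (3 - I*√6)*189) + ((157973 + 34043) + 277734)) = 1/((183 + (567 - 189*I*√6)) + (192016 + 277734)) = 1/((750 - 189*I*√6) + 469750) = 1/(470500 - 189*I*√6)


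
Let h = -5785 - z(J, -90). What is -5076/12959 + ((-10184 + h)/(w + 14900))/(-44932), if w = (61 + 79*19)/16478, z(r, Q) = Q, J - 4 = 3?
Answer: -848399999907161/2166091680965916 ≈ -0.39167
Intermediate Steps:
J = 7 (J = 4 + 3 = 7)
h = -5695 (h = -5785 - 1*(-90) = -5785 + 90 = -5695)
w = 71/749 (w = (61 + 1501)*(1/16478) = 1562*(1/16478) = 71/749 ≈ 0.094793)
-5076/12959 + ((-10184 + h)/(w + 14900))/(-44932) = -5076/12959 + ((-10184 - 5695)/(71/749 + 14900))/(-44932) = -5076*1/12959 - 15879/11160171/749*(-1/44932) = -5076/12959 - 15879*749/11160171*(-1/44932) = -5076/12959 - 3964457/3720057*(-1/44932) = -5076/12959 + 3964457/167149601124 = -848399999907161/2166091680965916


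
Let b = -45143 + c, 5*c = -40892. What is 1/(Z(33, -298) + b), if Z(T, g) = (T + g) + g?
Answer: -5/269422 ≈ -1.8558e-5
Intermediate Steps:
c = -40892/5 (c = (⅕)*(-40892) = -40892/5 ≈ -8178.4)
Z(T, g) = T + 2*g
b = -266607/5 (b = -45143 - 40892/5 = -266607/5 ≈ -53321.)
1/(Z(33, -298) + b) = 1/((33 + 2*(-298)) - 266607/5) = 1/((33 - 596) - 266607/5) = 1/(-563 - 266607/5) = 1/(-269422/5) = -5/269422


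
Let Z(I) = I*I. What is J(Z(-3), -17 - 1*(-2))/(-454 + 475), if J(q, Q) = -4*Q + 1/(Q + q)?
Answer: 359/126 ≈ 2.8492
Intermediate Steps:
Z(I) = I²
J(q, Q) = 1/(Q + q) - 4*Q
J(Z(-3), -17 - 1*(-2))/(-454 + 475) = ((1 - 4*(-17 - 1*(-2))² - 4*(-17 - 1*(-2))*(-3)²)/((-17 - 1*(-2)) + (-3)²))/(-454 + 475) = ((1 - 4*(-17 + 2)² - 4*(-17 + 2)*9)/((-17 + 2) + 9))/21 = ((1 - 4*(-15)² - 4*(-15)*9)/(-15 + 9))*(1/21) = ((1 - 4*225 + 540)/(-6))*(1/21) = -(1 - 900 + 540)/6*(1/21) = -⅙*(-359)*(1/21) = (359/6)*(1/21) = 359/126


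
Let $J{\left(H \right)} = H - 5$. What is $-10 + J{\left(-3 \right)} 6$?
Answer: $-58$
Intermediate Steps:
$J{\left(H \right)} = -5 + H$ ($J{\left(H \right)} = H - 5 = -5 + H$)
$-10 + J{\left(-3 \right)} 6 = -10 + \left(-5 - 3\right) 6 = -10 - 48 = -58$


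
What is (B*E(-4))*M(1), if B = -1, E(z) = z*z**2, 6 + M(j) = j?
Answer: -320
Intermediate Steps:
M(j) = -6 + j
E(z) = z**3
(B*E(-4))*M(1) = (-1*(-4)**3)*(-6 + 1) = -1*(-64)*(-5) = 64*(-5) = -320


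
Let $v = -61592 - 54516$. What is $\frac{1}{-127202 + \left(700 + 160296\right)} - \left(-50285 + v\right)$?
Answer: $\frac{5623085043}{33794} \approx 1.6639 \cdot 10^{5}$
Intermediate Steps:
$v = -116108$ ($v = -61592 - 54516 = -116108$)
$\frac{1}{-127202 + \left(700 + 160296\right)} - \left(-50285 + v\right) = \frac{1}{-127202 + \left(700 + 160296\right)} - \left(-50285 - 116108\right) = \frac{1}{-127202 + 160996} - -166393 = \frac{1}{33794} + 166393 = \frac{5623085043}{33794}$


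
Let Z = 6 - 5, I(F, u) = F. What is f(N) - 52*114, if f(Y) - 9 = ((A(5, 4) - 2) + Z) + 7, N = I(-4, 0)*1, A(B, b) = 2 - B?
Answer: -5916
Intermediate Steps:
Z = 1
N = -4 (N = -4*1 = -4)
f(Y) = 12 (f(Y) = 9 + ((((2 - 1*5) - 2) + 1) + 7) = 9 + ((((2 - 5) - 2) + 1) + 7) = 9 + (((-3 - 2) + 1) + 7) = 9 + ((-5 + 1) + 7) = 9 + (-4 + 7) = 9 + 3 = 12)
f(N) - 52*114 = 12 - 52*114 = 12 - 5928 = -5916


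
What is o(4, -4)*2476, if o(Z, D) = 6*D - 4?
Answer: -69328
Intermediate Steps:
o(Z, D) = -4 + 6*D
o(4, -4)*2476 = (-4 + 6*(-4))*2476 = (-4 - 24)*2476 = -28*2476 = -69328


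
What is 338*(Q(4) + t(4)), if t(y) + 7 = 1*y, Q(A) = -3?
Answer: -2028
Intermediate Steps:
t(y) = -7 + y (t(y) = -7 + 1*y = -7 + y)
338*(Q(4) + t(4)) = 338*(-3 + (-7 + 4)) = 338*(-3 - 3) = 338*(-6) = -2028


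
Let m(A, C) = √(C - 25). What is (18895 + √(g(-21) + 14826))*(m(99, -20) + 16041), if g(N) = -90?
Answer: 3*(5347 + I*√5)*(18895 + 4*√921) ≈ 3.0504e+8 + 1.2757e+5*I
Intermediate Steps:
m(A, C) = √(-25 + C)
(18895 + √(g(-21) + 14826))*(m(99, -20) + 16041) = (18895 + √(-90 + 14826))*(√(-25 - 20) + 16041) = (18895 + √14736)*(√(-45) + 16041) = (18895 + 4*√921)*(3*I*√5 + 16041) = (18895 + 4*√921)*(16041 + 3*I*√5) = (16041 + 3*I*√5)*(18895 + 4*√921)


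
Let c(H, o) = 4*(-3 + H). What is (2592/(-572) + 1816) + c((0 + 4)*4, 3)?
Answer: 266476/143 ≈ 1863.5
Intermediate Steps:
c(H, o) = -12 + 4*H
(2592/(-572) + 1816) + c((0 + 4)*4, 3) = (2592/(-572) + 1816) + (-12 + 4*((0 + 4)*4)) = (2592*(-1/572) + 1816) + (-12 + 4*(4*4)) = (-648/143 + 1816) + (-12 + 4*16) = 259040/143 + (-12 + 64) = 259040/143 + 52 = 266476/143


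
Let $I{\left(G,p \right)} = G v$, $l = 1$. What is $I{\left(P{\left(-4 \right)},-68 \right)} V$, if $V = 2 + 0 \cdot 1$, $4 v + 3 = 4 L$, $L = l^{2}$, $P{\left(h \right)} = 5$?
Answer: $\frac{5}{2} \approx 2.5$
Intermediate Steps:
$L = 1$ ($L = 1^{2} = 1$)
$v = \frac{1}{4}$ ($v = - \frac{3}{4} + \frac{4 \cdot 1}{4} = - \frac{3}{4} + \frac{1}{4} \cdot 4 = - \frac{3}{4} + 1 = \frac{1}{4} \approx 0.25$)
$I{\left(G,p \right)} = \frac{G}{4}$ ($I{\left(G,p \right)} = G \frac{1}{4} = \frac{G}{4}$)
$V = 2$ ($V = 2 + 0 = 2$)
$I{\left(P{\left(-4 \right)},-68 \right)} V = \frac{1}{4} \cdot 5 \cdot 2 = \frac{5}{4} \cdot 2 = \frac{5}{2}$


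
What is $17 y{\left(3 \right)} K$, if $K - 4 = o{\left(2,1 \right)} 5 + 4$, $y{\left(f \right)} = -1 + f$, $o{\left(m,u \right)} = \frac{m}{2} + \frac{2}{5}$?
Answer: $510$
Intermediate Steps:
$o{\left(m,u \right)} = \frac{2}{5} + \frac{m}{2}$ ($o{\left(m,u \right)} = m \frac{1}{2} + 2 \cdot \frac{1}{5} = \frac{m}{2} + \frac{2}{5} = \frac{2}{5} + \frac{m}{2}$)
$K = 15$ ($K = 4 + \left(\left(\frac{2}{5} + \frac{1}{2} \cdot 2\right) 5 + 4\right) = 4 + \left(\left(\frac{2}{5} + 1\right) 5 + 4\right) = 4 + \left(\frac{7}{5} \cdot 5 + 4\right) = 4 + \left(7 + 4\right) = 4 + 11 = 15$)
$17 y{\left(3 \right)} K = 17 \left(-1 + 3\right) 15 = 17 \cdot 2 \cdot 15 = 34 \cdot 15 = 510$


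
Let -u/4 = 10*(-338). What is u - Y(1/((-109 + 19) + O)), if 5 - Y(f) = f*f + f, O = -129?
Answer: 648192697/47961 ≈ 13515.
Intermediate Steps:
Y(f) = 5 - f - f**2 (Y(f) = 5 - (f*f + f) = 5 - (f**2 + f) = 5 - (f + f**2) = 5 + (-f - f**2) = 5 - f - f**2)
u = 13520 (u = -40*(-338) = -4*(-3380) = 13520)
u - Y(1/((-109 + 19) + O)) = 13520 - (5 - 1/((-109 + 19) - 129) - (1/((-109 + 19) - 129))**2) = 13520 - (5 - 1/(-90 - 129) - (1/(-90 - 129))**2) = 13520 - (5 - 1/(-219) - (1/(-219))**2) = 13520 - (5 - 1*(-1/219) - (-1/219)**2) = 13520 - (5 + 1/219 - 1*1/47961) = 13520 - (5 + 1/219 - 1/47961) = 13520 - 1*240023/47961 = 13520 - 240023/47961 = 648192697/47961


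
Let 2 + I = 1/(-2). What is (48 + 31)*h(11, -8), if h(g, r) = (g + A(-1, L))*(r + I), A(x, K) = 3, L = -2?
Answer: -11613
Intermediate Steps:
I = -5/2 (I = -2 + 1/(-2) = -2 - 1/2 = -5/2 ≈ -2.5000)
h(g, r) = (3 + g)*(-5/2 + r) (h(g, r) = (g + 3)*(r - 5/2) = (3 + g)*(-5/2 + r))
(48 + 31)*h(11, -8) = (48 + 31)*(-15/2 + 3*(-8) - 5/2*11 + 11*(-8)) = 79*(-15/2 - 24 - 55/2 - 88) = 79*(-147) = -11613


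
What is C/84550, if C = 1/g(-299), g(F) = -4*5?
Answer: -1/1691000 ≈ -5.9137e-7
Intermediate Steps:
g(F) = -20
C = -1/20 (C = 1/(-20) = -1/20 ≈ -0.050000)
C/84550 = -1/20/84550 = -1/20*1/84550 = -1/1691000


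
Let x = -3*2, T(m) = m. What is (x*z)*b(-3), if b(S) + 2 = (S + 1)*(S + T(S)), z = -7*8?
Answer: 3360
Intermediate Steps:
z = -56
b(S) = -2 + 2*S*(1 + S) (b(S) = -2 + (S + 1)*(S + S) = -2 + (1 + S)*(2*S) = -2 + 2*S*(1 + S))
x = -6
(x*z)*b(-3) = (-6*(-56))*(-2 + 2*(-3) + 2*(-3)²) = 336*(-2 - 6 + 2*9) = 336*(-2 - 6 + 18) = 336*10 = 3360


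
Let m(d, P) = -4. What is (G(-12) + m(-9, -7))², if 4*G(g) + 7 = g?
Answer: 1225/16 ≈ 76.563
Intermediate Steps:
G(g) = -7/4 + g/4
(G(-12) + m(-9, -7))² = ((-7/4 + (¼)*(-12)) - 4)² = ((-7/4 - 3) - 4)² = (-19/4 - 4)² = (-35/4)² = 1225/16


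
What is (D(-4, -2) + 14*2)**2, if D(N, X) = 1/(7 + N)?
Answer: 7225/9 ≈ 802.78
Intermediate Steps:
(D(-4, -2) + 14*2)**2 = (1/(7 - 4) + 14*2)**2 = (1/3 + 28)**2 = (85/3)**2 = 7225/9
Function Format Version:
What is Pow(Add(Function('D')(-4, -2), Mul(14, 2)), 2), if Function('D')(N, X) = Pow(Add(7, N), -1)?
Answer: Rational(7225, 9) ≈ 802.78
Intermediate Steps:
Pow(Add(Function('D')(-4, -2), Mul(14, 2)), 2) = Pow(Add(Pow(Add(7, -4), -1), Mul(14, 2)), 2) = Pow(Add(Pow(3, -1), 28), 2) = Pow(Add(Rational(1, 3), 28), 2) = Pow(Rational(85, 3), 2) = Rational(7225, 9)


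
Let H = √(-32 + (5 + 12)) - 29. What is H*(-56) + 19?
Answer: 1643 - 56*I*√15 ≈ 1643.0 - 216.89*I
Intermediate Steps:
H = -29 + I*√15 (H = √(-32 + 17) - 29 = √(-15) - 29 = I*√15 - 29 = -29 + I*√15 ≈ -29.0 + 3.873*I)
H*(-56) + 19 = (-29 + I*√15)*(-56) + 19 = (1624 - 56*I*√15) + 19 = 1643 - 56*I*√15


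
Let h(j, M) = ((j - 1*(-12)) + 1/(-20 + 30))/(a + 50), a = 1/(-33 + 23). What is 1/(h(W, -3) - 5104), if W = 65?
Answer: -499/2546125 ≈ -0.00019598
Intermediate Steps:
a = -1/10 (a = 1/(-10) = -1/10 ≈ -0.10000)
h(j, M) = 121/499 + 10*j/499 (h(j, M) = ((j - 1*(-12)) + 1/(-20 + 30))/(-1/10 + 50) = ((j + 12) + 1/10)/(499/10) = ((12 + j) + 1/10)*(10/499) = (121/10 + j)*(10/499) = 121/499 + 10*j/499)
1/(h(W, -3) - 5104) = 1/((121/499 + (10/499)*65) - 5104) = 1/((121/499 + 650/499) - 5104) = 1/(771/499 - 5104) = 1/(-2546125/499) = -499/2546125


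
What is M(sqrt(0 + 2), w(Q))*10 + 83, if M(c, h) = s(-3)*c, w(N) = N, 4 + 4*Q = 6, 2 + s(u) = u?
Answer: 83 - 50*sqrt(2) ≈ 12.289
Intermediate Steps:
s(u) = -2 + u
Q = 1/2 (Q = -1 + (1/4)*6 = -1 + 3/2 = 1/2 ≈ 0.50000)
M(c, h) = -5*c (M(c, h) = (-2 - 3)*c = -5*c)
M(sqrt(0 + 2), w(Q))*10 + 83 = -5*sqrt(0 + 2)*10 + 83 = -5*sqrt(2)*10 + 83 = -50*sqrt(2) + 83 = 83 - 50*sqrt(2)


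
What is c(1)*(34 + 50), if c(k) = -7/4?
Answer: -147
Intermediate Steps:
c(k) = -7/4 (c(k) = -7*¼ = -7/4)
c(1)*(34 + 50) = -7*(34 + 50)/4 = -7/4*84 = -147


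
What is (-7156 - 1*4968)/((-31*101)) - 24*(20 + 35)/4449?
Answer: 16602252/4643273 ≈ 3.5756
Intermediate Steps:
(-7156 - 1*4968)/((-31*101)) - 24*(20 + 35)/4449 = (-7156 - 4968)/(-3131) - 24*55*(1/4449) = -12124*(-1/3131) - 1320*1/4449 = 12124/3131 - 440/1483 = 16602252/4643273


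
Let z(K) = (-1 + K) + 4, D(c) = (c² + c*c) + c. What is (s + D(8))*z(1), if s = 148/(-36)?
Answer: 4748/9 ≈ 527.56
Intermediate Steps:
D(c) = c + 2*c² (D(c) = (c² + c²) + c = 2*c² + c = c + 2*c²)
s = -37/9 (s = 148*(-1/36) = -37/9 ≈ -4.1111)
z(K) = 3 + K
(s + D(8))*z(1) = (-37/9 + 8*(1 + 2*8))*(3 + 1) = (-37/9 + 8*(1 + 16))*4 = (-37/9 + 8*17)*4 = (-37/9 + 136)*4 = (1187/9)*4 = 4748/9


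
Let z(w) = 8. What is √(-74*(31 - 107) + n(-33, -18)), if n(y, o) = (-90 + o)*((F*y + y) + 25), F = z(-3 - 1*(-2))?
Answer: 50*√14 ≈ 187.08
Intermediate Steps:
F = 8
n(y, o) = (-90 + o)*(25 + 9*y) (n(y, o) = (-90 + o)*((8*y + y) + 25) = (-90 + o)*(9*y + 25) = (-90 + o)*(25 + 9*y))
√(-74*(31 - 107) + n(-33, -18)) = √(-74*(31 - 107) + (-2250 - 810*(-33) + 25*(-18) + 9*(-18)*(-33))) = √(-74*(-76) + (-2250 + 26730 - 450 + 5346)) = √(5624 + 29376) = √35000 = 50*√14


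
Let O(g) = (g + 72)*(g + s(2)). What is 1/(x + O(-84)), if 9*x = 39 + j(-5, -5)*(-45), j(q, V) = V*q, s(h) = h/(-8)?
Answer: 3/2671 ≈ 0.0011232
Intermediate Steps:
s(h) = -h/8 (s(h) = h*(-⅛) = -h/8)
O(g) = (72 + g)*(-¼ + g) (O(g) = (g + 72)*(g - ⅛*2) = (72 + g)*(g - ¼) = (72 + g)*(-¼ + g))
x = -362/3 (x = (39 - 5*(-5)*(-45))/9 = (39 + 25*(-45))/9 = (39 - 1125)/9 = (⅑)*(-1086) = -362/3 ≈ -120.67)
1/(x + O(-84)) = 1/(-362/3 + (-18 + (-84)² + (287/4)*(-84))) = 1/(-362/3 + (-18 + 7056 - 6027)) = 1/(-362/3 + 1011) = 1/(2671/3) = 3/2671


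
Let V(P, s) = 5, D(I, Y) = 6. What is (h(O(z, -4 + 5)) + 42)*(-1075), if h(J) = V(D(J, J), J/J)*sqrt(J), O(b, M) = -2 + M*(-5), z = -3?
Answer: -45150 - 5375*I*sqrt(7) ≈ -45150.0 - 14221.0*I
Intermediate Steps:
O(b, M) = -2 - 5*M
h(J) = 5*sqrt(J)
(h(O(z, -4 + 5)) + 42)*(-1075) = (5*sqrt(-2 - 5*(-4 + 5)) + 42)*(-1075) = (5*sqrt(-2 - 5*1) + 42)*(-1075) = (5*sqrt(-2 - 5) + 42)*(-1075) = (5*sqrt(-7) + 42)*(-1075) = (5*(I*sqrt(7)) + 42)*(-1075) = (5*I*sqrt(7) + 42)*(-1075) = (42 + 5*I*sqrt(7))*(-1075) = -45150 - 5375*I*sqrt(7)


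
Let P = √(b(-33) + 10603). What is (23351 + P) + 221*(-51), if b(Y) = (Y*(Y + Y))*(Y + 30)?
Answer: 12080 + √4069 ≈ 12144.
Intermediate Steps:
b(Y) = 2*Y²*(30 + Y) (b(Y) = (Y*(2*Y))*(30 + Y) = (2*Y²)*(30 + Y) = 2*Y²*(30 + Y))
P = √4069 (P = √(2*(-33)²*(30 - 33) + 10603) = √(2*1089*(-3) + 10603) = √(-6534 + 10603) = √4069 ≈ 63.789)
(23351 + P) + 221*(-51) = (23351 + √4069) + 221*(-51) = (23351 + √4069) - 11271 = 12080 + √4069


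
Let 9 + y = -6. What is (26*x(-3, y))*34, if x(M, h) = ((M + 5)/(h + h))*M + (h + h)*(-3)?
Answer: 398684/5 ≈ 79737.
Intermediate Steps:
y = -15 (y = -9 - 6 = -15)
x(M, h) = -6*h + M*(5 + M)/(2*h) (x(M, h) = ((5 + M)/((2*h)))*M + (2*h)*(-3) = ((5 + M)*(1/(2*h)))*M - 6*h = ((5 + M)/(2*h))*M - 6*h = M*(5 + M)/(2*h) - 6*h = -6*h + M*(5 + M)/(2*h))
(26*x(-3, y))*34 = (26*((1/2)*((-3)**2 - 12*(-15)**2 + 5*(-3))/(-15)))*34 = (26*((1/2)*(-1/15)*(9 - 12*225 - 15)))*34 = (26*((1/2)*(-1/15)*(9 - 2700 - 15)))*34 = (26*((1/2)*(-1/15)*(-2706)))*34 = (26*(451/5))*34 = (11726/5)*34 = 398684/5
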